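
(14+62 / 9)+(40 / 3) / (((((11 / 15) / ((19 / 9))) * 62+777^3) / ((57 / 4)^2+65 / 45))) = 50268497216443 / 2406469941774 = 20.89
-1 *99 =-99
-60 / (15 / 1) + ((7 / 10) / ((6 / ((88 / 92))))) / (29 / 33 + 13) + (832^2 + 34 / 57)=692220.60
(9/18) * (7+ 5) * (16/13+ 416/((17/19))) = 618144/221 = 2797.03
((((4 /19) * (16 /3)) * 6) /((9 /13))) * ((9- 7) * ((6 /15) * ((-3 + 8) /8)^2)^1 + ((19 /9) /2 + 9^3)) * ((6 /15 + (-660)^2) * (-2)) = -47645936903968 /7695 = -6191804665.88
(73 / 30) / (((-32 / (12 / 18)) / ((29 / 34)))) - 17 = -17.04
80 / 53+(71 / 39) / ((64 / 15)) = 85375 / 44096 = 1.94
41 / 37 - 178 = -6545 / 37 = -176.89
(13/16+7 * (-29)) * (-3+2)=3235/16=202.19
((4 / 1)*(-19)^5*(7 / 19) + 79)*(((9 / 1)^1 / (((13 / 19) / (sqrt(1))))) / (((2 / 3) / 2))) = -1871890317 / 13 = -143991562.85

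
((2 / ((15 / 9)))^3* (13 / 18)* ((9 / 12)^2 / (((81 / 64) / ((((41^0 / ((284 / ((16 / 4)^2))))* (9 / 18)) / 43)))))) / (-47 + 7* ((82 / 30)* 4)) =416 / 33811975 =0.00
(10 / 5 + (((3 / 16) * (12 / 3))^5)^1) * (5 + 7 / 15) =93931 / 7680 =12.23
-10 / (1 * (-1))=10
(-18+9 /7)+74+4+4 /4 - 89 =-187 /7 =-26.71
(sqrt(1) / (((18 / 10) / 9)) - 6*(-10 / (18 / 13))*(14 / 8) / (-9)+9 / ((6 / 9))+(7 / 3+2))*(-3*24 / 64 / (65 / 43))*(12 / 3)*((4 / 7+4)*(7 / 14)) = -133816 / 1365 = -98.03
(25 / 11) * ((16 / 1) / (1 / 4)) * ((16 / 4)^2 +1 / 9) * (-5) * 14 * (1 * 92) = -1494080000 / 99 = -15091717.17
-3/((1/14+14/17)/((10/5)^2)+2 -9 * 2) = 2856/15019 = 0.19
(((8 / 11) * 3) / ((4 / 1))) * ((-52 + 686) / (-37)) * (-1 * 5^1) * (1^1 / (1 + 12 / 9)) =57060 / 2849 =20.03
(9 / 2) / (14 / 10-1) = 45 / 4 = 11.25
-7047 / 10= -704.70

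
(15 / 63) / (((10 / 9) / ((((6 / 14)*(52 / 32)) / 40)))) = 117 / 31360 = 0.00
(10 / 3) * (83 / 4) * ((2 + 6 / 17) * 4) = 33200 / 51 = 650.98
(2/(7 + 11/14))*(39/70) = 78/545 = 0.14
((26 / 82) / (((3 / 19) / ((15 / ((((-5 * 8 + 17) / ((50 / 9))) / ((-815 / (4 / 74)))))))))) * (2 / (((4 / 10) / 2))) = 9310356250 / 8487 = 1097013.82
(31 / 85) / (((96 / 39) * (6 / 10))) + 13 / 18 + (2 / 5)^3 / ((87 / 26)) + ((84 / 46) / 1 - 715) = -290717022137 / 408204000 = -712.19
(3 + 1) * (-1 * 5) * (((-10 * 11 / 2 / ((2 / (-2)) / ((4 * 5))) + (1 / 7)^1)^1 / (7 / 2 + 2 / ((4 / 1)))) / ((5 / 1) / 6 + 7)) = -702.22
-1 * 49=-49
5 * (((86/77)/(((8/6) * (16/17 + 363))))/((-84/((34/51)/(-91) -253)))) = 252454505/7283187912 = 0.03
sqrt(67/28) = sqrt(469)/14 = 1.55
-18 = -18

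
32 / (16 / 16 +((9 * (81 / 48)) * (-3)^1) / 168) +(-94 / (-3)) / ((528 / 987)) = 17666747 / 172392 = 102.48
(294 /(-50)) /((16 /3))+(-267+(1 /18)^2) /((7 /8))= -69455647 /226800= -306.24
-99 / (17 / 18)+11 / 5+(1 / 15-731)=-212557 / 255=-833.56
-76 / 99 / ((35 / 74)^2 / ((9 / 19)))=-21904 / 13475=-1.63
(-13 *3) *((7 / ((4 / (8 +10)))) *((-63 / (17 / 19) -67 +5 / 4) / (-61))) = -2742.21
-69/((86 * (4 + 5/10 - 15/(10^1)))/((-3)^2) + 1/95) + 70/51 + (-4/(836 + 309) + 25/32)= -3906490169/15272394720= -0.26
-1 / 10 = -0.10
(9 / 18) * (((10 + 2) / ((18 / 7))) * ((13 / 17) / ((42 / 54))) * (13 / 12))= 169 / 68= 2.49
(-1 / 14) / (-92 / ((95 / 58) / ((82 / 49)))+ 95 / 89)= 59185 / 76999806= 0.00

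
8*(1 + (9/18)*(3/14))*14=124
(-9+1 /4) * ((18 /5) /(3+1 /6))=-189 /19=-9.95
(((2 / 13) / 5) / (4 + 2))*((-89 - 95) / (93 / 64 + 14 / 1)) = -0.06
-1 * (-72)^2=-5184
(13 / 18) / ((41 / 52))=338 / 369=0.92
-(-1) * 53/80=53/80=0.66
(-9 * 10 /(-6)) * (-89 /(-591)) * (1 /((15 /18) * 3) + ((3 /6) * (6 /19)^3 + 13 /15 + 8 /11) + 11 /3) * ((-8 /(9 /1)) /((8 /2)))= -1143494428 /401313231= -2.85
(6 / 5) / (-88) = -3 / 220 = -0.01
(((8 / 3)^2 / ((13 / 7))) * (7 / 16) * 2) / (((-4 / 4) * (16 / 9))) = -49 / 26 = -1.88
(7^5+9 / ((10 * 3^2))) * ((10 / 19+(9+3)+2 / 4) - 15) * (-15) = 37815975 / 76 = 497578.62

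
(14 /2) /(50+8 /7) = 49 /358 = 0.14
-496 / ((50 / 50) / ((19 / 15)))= -9424 / 15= -628.27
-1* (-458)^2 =-209764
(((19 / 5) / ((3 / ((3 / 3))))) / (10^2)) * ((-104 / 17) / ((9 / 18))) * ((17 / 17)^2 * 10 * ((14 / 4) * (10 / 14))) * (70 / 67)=-13832 / 3417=-4.05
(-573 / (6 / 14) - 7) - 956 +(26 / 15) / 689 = -1828498 / 795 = -2300.00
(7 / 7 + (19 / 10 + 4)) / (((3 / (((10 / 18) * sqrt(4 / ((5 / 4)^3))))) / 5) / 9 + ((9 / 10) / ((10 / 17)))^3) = 2745875700000 / 1424518061881 - 28750000000 * sqrt(5) / 1424518061881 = 1.88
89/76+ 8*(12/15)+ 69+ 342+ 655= 407957/380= 1073.57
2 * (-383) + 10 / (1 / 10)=-666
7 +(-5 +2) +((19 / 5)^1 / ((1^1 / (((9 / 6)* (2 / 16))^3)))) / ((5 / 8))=51713 / 12800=4.04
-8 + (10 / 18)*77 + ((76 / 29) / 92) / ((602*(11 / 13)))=1382483785 / 39751866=34.78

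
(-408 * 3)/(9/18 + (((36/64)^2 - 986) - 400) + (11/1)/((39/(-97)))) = 12220416/14102825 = 0.87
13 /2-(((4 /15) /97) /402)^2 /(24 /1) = 1667833576987 /256589781075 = 6.50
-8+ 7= -1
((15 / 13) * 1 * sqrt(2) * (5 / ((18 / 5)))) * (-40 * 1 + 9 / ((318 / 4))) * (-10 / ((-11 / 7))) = -9248750 * sqrt(2) / 22737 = -575.26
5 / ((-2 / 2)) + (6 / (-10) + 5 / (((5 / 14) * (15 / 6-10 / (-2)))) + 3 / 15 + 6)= 37 / 15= 2.47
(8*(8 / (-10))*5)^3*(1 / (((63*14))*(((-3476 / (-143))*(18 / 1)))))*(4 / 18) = -53248 / 2821959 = -0.02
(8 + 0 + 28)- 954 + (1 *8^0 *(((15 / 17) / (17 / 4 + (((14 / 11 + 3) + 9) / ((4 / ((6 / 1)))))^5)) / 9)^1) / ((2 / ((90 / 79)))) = -2484276032664854562 / 2706183042171209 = -918.00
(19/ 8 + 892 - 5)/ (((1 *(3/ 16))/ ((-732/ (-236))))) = 868030/ 59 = 14712.37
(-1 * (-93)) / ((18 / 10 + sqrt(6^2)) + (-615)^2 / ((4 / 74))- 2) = 930 / 69971683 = 0.00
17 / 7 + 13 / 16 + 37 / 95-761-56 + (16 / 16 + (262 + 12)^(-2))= -812.37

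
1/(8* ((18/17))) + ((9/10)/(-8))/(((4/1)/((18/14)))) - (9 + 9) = -361229/20160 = -17.92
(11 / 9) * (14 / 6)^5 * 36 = 739508 / 243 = 3043.24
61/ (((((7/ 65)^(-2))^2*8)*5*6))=0.00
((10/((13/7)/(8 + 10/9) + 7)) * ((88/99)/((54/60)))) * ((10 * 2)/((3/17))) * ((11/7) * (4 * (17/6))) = 1668339200/602883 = 2767.27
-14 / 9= -1.56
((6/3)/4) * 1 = 1/2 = 0.50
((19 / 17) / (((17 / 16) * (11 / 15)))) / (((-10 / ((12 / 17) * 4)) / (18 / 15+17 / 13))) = -3567744 / 3512795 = -1.02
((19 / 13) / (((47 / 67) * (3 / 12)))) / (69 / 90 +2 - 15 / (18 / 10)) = -1.50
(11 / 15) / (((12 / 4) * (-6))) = -0.04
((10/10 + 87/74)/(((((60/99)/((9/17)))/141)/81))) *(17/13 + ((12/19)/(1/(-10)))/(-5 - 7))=247391434521/6214520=39808.62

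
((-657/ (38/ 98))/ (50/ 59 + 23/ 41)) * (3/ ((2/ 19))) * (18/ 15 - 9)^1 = 9111359439/ 34070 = 267430.57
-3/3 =-1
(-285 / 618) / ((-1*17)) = 95 / 3502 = 0.03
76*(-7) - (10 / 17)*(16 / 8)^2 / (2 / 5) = -9144 / 17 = -537.88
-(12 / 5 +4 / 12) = -41 / 15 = -2.73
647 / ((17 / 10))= 6470 / 17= 380.59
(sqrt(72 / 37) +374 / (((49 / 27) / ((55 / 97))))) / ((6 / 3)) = 3 * sqrt(74) / 37 +277695 / 4753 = 59.12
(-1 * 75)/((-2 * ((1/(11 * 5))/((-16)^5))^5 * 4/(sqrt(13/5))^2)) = -15550975538822082734916750721155072000000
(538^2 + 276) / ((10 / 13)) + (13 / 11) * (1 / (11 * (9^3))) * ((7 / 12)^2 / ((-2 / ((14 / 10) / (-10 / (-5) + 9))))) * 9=58471925461781 / 155247840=376636.00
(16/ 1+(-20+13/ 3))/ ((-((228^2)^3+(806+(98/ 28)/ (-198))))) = -132/ 55629386181353153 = -0.00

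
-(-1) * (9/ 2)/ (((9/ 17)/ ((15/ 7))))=255/ 14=18.21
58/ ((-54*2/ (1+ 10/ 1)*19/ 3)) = -319/ 342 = -0.93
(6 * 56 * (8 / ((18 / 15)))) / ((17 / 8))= 17920 / 17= 1054.12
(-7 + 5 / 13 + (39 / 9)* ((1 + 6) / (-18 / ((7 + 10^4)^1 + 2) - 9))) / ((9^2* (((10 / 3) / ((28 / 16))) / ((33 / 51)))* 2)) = -2701636553 / 129028975920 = -0.02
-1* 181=-181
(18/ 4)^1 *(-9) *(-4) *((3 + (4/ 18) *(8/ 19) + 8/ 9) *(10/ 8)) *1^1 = 30645/ 38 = 806.45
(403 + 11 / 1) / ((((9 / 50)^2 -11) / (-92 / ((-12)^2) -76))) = 79321250 / 27419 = 2892.93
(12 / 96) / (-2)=-1 / 16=-0.06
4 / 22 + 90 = 992 / 11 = 90.18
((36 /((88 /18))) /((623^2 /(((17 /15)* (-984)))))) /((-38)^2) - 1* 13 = -100182029749 /7706301295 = -13.00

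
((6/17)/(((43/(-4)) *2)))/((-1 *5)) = 12/3655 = 0.00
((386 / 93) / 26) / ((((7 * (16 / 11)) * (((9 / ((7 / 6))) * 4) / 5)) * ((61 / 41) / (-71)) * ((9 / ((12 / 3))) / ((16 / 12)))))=-0.07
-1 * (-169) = 169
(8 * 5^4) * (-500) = -2500000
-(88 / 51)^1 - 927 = -47365 / 51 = -928.73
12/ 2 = 6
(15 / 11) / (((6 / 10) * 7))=25 / 77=0.32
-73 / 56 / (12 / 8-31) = 73 / 1652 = 0.04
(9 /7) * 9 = 81 /7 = 11.57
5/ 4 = 1.25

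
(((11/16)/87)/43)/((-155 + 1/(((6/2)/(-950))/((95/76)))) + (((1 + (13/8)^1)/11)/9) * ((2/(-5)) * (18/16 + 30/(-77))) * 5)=-2662/7979469451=-0.00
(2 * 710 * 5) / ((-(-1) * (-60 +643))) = 7100 / 583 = 12.18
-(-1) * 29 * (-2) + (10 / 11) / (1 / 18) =-41.64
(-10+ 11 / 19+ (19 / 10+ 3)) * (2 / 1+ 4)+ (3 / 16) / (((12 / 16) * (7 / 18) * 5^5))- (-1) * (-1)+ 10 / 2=-19223579 / 831250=-23.13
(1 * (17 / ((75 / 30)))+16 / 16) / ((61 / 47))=1833 / 305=6.01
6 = 6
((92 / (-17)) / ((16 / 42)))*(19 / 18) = -15.00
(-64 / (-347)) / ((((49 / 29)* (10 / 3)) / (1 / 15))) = 0.00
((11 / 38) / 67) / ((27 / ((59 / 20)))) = 649 / 1374840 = 0.00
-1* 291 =-291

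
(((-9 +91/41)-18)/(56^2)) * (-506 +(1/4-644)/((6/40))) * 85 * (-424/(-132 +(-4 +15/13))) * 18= 642309646290/3521777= 182382.26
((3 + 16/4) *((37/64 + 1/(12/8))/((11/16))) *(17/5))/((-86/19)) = -9.52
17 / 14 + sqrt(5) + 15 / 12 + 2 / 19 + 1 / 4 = sqrt(5) + 375 / 133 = 5.06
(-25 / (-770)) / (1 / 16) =0.52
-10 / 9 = -1.11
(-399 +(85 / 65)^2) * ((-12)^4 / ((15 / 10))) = -928171008 / 169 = -5492136.14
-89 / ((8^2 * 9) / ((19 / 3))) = -1691 / 1728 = -0.98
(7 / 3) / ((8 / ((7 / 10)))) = 49 / 240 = 0.20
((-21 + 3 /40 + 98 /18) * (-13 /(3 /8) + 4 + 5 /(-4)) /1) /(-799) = -2134459 /3451680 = -0.62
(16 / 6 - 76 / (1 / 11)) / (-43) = 2500 / 129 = 19.38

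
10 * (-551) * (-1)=5510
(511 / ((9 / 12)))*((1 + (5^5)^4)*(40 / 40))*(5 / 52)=243663787841799430 / 39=6247789431841011.03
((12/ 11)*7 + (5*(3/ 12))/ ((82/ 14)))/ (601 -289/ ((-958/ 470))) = 6783119/ 641852376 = 0.01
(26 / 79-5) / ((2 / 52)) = -9594 / 79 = -121.44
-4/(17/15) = -60/17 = -3.53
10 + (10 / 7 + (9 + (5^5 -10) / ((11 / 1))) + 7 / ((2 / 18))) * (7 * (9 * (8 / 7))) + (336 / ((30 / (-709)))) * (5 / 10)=8360486 / 385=21715.55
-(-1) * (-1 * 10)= -10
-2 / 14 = -1 / 7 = -0.14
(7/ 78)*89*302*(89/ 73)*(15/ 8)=41862485/ 7592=5514.03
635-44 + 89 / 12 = 7181 / 12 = 598.42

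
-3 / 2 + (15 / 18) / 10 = -17 / 12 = -1.42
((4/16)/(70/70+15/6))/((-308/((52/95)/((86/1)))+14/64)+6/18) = -624/422743657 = -0.00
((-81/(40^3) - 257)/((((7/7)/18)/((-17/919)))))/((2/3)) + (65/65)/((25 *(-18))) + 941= 566058550291/529344000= 1069.36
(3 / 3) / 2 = 1 / 2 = 0.50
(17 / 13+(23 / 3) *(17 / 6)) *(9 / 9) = 23.03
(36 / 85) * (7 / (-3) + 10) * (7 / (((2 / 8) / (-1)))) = -7728 / 85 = -90.92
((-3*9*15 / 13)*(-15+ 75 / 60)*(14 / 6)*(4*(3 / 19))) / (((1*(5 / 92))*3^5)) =35420 / 741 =47.80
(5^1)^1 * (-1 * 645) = -3225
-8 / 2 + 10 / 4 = -1.50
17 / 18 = 0.94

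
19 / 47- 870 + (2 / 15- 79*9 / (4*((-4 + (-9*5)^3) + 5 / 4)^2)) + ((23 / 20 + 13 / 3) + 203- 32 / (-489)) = -40364790623756983163 / 61074228584158860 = -660.91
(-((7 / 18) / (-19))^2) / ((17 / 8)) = -98 / 497097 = -0.00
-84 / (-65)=84 / 65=1.29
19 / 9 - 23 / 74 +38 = 26507 / 666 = 39.80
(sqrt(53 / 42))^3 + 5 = 53 * sqrt(2226) / 1764 + 5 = 6.42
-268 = -268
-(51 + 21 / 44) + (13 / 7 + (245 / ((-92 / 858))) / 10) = -278.11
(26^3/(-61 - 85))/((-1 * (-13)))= -676/73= -9.26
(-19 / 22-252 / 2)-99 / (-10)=-6433 / 55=-116.96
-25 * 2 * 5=-250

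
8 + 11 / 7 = 67 / 7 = 9.57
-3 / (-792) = 1 / 264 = 0.00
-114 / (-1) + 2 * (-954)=-1794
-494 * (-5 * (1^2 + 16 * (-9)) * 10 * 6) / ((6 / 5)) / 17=-17660500 / 17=-1038852.94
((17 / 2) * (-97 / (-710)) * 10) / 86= 1649 / 12212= 0.14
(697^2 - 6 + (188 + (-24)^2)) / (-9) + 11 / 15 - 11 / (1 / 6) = -811924 / 15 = -54128.27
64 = 64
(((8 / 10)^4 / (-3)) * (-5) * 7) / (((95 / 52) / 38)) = 186368 / 1875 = 99.40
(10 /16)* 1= 5 /8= 0.62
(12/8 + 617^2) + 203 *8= 764629/2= 382314.50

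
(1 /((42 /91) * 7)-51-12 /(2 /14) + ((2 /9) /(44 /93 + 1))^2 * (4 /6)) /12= -955478465 /85136184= -11.22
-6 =-6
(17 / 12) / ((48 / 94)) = 2.77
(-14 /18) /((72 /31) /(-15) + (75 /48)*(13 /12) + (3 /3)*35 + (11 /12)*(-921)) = 69440 /72112539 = 0.00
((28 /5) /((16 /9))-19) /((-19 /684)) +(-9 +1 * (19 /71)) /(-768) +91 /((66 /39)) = 468138221 /749760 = 624.38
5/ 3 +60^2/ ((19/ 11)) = 118895/ 57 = 2085.88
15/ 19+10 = 205/ 19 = 10.79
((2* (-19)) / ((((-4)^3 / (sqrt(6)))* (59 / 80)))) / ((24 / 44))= 1045* sqrt(6) / 708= 3.62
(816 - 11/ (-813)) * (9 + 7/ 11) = 7863.40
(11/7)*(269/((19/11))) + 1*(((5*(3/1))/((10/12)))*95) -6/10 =1299496/665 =1954.13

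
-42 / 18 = -7 / 3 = -2.33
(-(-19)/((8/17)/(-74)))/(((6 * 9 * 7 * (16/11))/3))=-131461/8064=-16.30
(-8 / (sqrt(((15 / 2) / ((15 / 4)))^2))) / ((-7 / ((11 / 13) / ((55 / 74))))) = 296 / 455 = 0.65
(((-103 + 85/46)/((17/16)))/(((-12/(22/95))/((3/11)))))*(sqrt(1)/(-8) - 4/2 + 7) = 2.44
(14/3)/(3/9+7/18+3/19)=228/43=5.30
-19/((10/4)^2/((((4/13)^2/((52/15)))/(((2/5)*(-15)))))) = 152/10985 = 0.01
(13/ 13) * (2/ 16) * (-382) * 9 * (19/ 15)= -544.35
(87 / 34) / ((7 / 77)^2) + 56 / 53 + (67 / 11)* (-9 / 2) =2807441 / 9911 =283.27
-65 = -65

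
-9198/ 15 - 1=-3071/ 5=-614.20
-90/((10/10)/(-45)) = 4050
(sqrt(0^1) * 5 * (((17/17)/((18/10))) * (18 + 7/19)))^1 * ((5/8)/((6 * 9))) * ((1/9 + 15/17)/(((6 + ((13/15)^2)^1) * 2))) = 0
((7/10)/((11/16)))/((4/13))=182/55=3.31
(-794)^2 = 630436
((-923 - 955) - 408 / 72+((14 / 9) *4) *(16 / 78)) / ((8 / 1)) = -660719 / 2808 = -235.30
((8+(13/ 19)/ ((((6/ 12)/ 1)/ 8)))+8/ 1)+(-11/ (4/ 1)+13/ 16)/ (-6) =49741/ 1824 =27.27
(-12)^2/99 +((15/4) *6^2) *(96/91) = 143.87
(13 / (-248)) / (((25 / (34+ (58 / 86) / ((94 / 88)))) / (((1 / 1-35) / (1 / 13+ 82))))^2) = -62205657145866 / 3603820640977975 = -0.02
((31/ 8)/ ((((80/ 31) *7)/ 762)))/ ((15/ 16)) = 122047/ 700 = 174.35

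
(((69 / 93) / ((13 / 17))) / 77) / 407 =391 / 12629617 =0.00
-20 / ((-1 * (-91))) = -20 / 91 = -0.22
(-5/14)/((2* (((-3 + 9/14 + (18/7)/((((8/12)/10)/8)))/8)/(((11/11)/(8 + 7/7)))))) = -20/38583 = -0.00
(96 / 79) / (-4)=-24 / 79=-0.30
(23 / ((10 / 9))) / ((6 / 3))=207 / 20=10.35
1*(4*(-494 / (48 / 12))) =-494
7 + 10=17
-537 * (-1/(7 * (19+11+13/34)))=2.52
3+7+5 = 15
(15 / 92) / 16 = 15 / 1472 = 0.01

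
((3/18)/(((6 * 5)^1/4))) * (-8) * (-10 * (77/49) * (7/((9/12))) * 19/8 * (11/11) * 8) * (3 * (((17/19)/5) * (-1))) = -11968/45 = -265.96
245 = 245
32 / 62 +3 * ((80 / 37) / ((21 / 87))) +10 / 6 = 699857 / 24087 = 29.06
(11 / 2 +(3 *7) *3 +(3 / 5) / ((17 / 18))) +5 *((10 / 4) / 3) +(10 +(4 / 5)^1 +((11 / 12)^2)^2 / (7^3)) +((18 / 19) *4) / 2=987833614879 / 11486603520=86.00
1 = 1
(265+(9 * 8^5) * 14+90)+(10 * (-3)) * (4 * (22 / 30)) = 4129035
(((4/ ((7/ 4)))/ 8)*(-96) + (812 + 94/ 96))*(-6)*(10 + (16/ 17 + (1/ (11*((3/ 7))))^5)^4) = -7243718462666287235884132345360062925135/ 142485865545169016535331149872312088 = -50838.15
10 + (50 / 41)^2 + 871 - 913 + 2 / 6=-152195 / 5043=-30.18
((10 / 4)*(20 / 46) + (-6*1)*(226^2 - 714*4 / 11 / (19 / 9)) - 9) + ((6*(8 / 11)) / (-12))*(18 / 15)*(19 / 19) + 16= -305710.44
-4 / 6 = -2 / 3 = -0.67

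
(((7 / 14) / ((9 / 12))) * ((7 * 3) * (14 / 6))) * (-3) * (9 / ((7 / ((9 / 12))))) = -189 / 2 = -94.50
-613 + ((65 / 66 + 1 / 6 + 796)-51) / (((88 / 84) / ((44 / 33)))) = 122203 / 363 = 336.65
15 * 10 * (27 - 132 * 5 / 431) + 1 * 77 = 3897.30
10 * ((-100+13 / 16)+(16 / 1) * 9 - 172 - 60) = -14975 / 8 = -1871.88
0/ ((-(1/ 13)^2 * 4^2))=0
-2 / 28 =-1 / 14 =-0.07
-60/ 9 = -20/ 3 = -6.67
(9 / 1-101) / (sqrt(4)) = -46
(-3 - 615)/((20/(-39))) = 12051/10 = 1205.10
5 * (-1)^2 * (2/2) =5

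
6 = 6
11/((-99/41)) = -41/9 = -4.56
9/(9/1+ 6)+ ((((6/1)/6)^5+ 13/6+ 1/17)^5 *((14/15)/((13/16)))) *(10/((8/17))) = 134920551984919/15830570340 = 8522.79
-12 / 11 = -1.09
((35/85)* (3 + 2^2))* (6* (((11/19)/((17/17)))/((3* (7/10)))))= 1540/323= 4.77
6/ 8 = 3/ 4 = 0.75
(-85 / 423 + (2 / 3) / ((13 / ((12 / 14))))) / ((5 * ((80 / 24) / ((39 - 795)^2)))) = -82233144 / 15275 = -5383.51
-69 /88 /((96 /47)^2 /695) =-35310865 /270336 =-130.62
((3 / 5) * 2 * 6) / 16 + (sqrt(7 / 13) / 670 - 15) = -291 / 20 + sqrt(91) / 8710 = -14.55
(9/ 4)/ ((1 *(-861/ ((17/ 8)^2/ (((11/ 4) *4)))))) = -867/ 808192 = -0.00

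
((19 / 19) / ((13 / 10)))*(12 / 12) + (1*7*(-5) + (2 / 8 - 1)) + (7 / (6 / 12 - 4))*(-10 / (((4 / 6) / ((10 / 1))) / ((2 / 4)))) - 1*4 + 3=5929 / 52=114.02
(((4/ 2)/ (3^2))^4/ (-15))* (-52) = 832/ 98415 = 0.01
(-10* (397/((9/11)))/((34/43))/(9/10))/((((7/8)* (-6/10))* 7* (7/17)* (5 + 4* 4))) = 375562000/1750329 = 214.57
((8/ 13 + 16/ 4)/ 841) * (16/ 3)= 320/ 10933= 0.03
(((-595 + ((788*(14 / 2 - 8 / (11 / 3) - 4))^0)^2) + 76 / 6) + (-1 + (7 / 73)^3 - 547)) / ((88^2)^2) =-1317988567 / 69987506958336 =-0.00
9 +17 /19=188 /19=9.89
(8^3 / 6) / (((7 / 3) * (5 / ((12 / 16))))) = 192 / 35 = 5.49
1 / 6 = 0.17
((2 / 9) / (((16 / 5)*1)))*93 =155 / 24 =6.46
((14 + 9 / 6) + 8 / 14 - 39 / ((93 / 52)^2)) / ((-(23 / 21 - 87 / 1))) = 156547 / 3467288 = 0.05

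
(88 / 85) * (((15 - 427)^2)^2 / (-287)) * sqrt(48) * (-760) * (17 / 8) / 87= 192701514784768 * sqrt(3) / 24969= 13367328058.90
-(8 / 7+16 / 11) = -200 / 77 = -2.60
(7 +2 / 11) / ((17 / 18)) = 1422 / 187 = 7.60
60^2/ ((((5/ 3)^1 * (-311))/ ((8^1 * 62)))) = -3444.89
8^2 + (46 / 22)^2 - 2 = 8031 / 121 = 66.37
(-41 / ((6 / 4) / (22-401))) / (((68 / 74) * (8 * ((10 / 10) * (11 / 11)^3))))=574943 / 408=1409.17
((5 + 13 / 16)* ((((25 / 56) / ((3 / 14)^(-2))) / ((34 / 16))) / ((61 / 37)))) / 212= 774225 / 4826015488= 0.00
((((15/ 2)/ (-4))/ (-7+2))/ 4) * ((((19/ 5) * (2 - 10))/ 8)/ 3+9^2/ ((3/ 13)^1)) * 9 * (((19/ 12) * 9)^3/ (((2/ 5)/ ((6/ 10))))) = 13115553453/ 10240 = 1280815.77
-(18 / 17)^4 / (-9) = 11664 / 83521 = 0.14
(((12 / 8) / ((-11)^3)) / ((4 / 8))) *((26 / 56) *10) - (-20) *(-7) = -2608955 / 18634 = -140.01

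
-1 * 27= -27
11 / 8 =1.38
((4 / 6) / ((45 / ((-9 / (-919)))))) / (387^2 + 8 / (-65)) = 26 / 26839331589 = 0.00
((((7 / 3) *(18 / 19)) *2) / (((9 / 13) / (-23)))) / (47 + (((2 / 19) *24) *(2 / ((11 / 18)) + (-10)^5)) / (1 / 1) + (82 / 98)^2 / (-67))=3703640941 / 6368939832459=0.00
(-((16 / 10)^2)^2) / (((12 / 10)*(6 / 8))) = -8192 / 1125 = -7.28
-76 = -76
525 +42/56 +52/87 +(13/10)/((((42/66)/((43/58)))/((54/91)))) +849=117338771/85260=1376.25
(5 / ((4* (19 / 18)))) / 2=0.59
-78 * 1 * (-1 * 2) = 156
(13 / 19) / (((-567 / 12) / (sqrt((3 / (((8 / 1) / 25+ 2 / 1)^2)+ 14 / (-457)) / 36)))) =-0.00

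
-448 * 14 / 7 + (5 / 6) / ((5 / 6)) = -895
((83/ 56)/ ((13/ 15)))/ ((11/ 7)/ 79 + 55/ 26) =98355/ 122804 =0.80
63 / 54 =7 / 6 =1.17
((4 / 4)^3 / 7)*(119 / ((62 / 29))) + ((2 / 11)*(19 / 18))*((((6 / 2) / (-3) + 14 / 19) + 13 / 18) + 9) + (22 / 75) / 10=33823027 / 3452625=9.80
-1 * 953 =-953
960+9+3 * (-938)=-1845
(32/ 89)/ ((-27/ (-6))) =0.08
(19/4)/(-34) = -19/136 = -0.14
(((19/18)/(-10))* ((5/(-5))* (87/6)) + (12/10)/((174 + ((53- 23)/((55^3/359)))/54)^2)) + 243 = 239034910626090022511/977525574826349160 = 244.53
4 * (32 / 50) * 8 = 512 / 25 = 20.48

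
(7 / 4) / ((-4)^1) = -7 / 16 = -0.44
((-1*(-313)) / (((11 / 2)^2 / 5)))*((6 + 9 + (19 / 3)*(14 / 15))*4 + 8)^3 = 87813300117248 / 2205225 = 39820562.58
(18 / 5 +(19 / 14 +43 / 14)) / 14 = 281 / 490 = 0.57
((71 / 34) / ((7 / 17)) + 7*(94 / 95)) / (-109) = -15957 / 144970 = -0.11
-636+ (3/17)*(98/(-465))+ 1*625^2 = 389988.96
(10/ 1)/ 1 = 10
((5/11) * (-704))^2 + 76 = 102476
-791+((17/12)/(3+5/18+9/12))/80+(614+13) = -1902349/11600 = -164.00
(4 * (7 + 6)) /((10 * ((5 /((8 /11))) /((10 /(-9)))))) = -416 /495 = -0.84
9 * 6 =54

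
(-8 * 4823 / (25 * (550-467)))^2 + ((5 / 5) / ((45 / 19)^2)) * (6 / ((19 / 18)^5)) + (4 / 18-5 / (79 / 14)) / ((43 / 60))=104028863527389664 / 300963484588125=345.65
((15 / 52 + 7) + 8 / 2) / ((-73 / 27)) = -15849 / 3796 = -4.18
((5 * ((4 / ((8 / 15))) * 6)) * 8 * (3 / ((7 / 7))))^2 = 29160000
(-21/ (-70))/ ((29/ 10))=3/ 29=0.10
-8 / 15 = -0.53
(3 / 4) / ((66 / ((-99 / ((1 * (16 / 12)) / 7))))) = -189 / 32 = -5.91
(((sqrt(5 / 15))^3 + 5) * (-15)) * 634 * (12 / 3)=-190200 -12680 * sqrt(3) / 3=-197520.80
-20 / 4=-5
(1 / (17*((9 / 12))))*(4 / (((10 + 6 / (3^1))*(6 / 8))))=16 / 459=0.03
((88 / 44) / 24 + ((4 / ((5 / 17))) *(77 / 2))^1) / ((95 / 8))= 62842 / 1425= 44.10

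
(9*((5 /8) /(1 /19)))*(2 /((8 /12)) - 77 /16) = -24795 /128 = -193.71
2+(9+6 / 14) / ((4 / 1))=61 / 14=4.36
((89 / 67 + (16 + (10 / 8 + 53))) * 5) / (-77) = -95915 / 20636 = -4.65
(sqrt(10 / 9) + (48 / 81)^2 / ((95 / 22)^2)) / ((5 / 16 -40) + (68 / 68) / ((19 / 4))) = -304 * sqrt(10) / 36003 -180224 / 377786025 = -0.03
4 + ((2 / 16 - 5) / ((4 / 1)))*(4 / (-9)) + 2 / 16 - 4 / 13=170 / 39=4.36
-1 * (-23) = 23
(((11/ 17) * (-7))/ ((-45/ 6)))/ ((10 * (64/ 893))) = 68761/ 81600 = 0.84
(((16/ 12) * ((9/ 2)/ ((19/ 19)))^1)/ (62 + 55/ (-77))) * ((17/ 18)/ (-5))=-119/ 6435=-0.02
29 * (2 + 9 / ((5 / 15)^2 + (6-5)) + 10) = 582.90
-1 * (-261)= 261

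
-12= -12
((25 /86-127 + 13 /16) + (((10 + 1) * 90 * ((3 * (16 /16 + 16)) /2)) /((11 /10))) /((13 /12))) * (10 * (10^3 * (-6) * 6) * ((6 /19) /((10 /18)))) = -45768850497000 /10621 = -4309278834.10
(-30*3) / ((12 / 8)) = -60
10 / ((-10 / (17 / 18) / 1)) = -17 / 18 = -0.94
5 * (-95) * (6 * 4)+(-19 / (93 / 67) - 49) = -1066030 / 93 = -11462.69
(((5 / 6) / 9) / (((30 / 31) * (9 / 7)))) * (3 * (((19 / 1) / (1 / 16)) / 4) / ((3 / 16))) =90.49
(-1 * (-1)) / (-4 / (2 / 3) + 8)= 0.50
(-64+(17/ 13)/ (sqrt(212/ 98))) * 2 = -128+119 * sqrt(106)/ 689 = -126.22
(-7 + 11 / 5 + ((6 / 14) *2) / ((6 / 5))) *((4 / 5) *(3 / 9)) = -572 / 525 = -1.09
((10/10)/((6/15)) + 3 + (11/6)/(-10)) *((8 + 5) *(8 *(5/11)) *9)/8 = 1131/4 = 282.75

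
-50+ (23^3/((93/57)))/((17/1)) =204823/527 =388.66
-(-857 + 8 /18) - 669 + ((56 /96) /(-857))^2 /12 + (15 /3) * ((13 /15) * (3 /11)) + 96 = 3975049509851 /13960406592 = 284.74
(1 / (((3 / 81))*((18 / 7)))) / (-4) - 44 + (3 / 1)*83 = 1619 / 8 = 202.38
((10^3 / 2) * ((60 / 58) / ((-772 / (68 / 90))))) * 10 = -85000 / 16791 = -5.06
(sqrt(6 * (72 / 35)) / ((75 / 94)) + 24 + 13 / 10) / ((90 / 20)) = 6.60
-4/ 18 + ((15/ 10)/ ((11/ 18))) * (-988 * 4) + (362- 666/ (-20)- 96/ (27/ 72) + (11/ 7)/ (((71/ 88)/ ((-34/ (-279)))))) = -145834003591/ 15252930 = -9561.05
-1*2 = -2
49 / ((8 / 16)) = 98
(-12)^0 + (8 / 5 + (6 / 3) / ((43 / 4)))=599 / 215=2.79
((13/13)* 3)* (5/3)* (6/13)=30/13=2.31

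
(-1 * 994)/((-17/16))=15904/17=935.53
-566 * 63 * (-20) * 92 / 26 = 32805360 / 13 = 2523489.23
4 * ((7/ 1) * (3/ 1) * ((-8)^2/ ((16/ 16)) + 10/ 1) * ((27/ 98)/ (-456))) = -999/ 266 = -3.76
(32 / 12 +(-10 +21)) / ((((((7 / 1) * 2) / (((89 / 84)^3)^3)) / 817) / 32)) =11735888454989632045873 / 273283169946845184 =42944.06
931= 931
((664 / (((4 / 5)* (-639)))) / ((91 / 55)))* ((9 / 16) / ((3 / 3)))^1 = -22825 / 51688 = -0.44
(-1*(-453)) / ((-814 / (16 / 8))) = -453 / 407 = -1.11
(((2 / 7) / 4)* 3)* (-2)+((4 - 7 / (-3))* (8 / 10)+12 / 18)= 557 / 105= 5.30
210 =210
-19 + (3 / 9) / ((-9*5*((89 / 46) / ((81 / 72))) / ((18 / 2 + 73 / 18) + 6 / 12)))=-457973 / 24030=-19.06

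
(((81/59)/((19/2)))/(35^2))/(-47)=-162/64541575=-0.00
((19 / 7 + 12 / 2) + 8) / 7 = 117 / 49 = 2.39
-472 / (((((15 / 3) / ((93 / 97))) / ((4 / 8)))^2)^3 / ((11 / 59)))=-7116892017939 / 104121500616125000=-0.00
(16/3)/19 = 16/57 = 0.28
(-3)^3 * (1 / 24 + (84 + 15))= -2674.12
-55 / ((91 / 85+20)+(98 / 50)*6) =-23375 / 13953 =-1.68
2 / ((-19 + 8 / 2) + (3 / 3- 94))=-1 / 54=-0.02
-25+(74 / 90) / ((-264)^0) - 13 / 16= -17993 / 720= -24.99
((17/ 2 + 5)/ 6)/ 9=1/ 4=0.25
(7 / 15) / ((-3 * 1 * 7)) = -1 / 45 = -0.02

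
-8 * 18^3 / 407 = -46656 / 407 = -114.63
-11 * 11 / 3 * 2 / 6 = -121 / 9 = -13.44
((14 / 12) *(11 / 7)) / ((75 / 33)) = 121 / 150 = 0.81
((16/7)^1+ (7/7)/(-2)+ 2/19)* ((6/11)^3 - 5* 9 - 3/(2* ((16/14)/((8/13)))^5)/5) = -111490483089963/1314548014780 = -84.81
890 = 890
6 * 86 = 516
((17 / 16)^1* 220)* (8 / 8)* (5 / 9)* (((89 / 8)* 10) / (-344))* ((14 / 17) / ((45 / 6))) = -171325 / 37152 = -4.61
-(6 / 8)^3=-27 / 64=-0.42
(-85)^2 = 7225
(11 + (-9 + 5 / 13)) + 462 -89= 4880 / 13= 375.38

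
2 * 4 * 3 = 24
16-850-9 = -843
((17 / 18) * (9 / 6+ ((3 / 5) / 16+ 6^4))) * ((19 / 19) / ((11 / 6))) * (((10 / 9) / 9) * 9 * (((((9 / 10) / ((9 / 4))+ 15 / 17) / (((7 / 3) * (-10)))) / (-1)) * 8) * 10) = 538787 / 165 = 3265.38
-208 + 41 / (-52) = -10857 / 52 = -208.79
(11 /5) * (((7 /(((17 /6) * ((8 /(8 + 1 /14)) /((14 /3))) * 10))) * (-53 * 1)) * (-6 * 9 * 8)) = 24902262 /425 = 58593.56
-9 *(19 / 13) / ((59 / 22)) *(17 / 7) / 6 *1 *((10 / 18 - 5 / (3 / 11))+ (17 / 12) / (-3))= 36.23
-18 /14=-9 /7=-1.29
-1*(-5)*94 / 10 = 47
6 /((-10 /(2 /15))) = -2 /25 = -0.08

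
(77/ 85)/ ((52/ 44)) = 847/ 1105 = 0.77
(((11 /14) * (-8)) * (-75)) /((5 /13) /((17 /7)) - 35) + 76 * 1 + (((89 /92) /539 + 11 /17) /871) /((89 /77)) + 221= 283.47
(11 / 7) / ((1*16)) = 11 / 112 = 0.10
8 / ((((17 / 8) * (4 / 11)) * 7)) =176 / 119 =1.48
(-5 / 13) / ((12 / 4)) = -5 / 39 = -0.13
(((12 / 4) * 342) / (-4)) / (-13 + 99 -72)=-513 / 28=-18.32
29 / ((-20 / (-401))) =11629 / 20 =581.45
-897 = -897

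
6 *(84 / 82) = 6.15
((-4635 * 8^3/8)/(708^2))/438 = -0.00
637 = 637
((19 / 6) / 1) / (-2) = -19 / 12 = -1.58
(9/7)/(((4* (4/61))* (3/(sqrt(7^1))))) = 183* sqrt(7)/112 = 4.32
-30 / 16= -15 / 8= -1.88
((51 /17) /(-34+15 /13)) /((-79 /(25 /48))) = 325 /539728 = 0.00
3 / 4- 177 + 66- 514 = -2497 / 4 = -624.25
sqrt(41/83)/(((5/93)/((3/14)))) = 2.80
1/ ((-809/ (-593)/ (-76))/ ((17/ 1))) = -766156/ 809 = -947.04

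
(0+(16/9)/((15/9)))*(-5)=-16/3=-5.33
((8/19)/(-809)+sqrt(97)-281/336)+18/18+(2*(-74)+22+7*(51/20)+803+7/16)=sqrt(97)+8979408689/12911640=705.30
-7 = -7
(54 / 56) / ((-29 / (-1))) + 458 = 371923 / 812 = 458.03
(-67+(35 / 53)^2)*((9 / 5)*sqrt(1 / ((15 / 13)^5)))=-10533094*sqrt(195) / 1755625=-83.78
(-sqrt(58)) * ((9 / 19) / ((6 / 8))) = -12 * sqrt(58) / 19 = -4.81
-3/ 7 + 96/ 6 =15.57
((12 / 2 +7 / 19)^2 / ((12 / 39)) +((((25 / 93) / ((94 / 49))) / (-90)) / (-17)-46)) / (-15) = -20716460753 / 3621351645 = -5.72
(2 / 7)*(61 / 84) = 61 / 294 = 0.21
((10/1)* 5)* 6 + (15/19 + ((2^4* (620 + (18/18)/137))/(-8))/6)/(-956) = 1120614457/3732702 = 300.22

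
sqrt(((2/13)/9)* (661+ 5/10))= 7* sqrt(39)/13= 3.36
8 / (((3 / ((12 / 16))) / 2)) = 4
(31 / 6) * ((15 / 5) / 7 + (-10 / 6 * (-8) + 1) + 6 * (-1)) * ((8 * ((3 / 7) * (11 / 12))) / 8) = 7843 / 441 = 17.78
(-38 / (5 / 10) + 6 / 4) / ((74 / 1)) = -149 / 148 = -1.01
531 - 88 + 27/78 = 11527/26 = 443.35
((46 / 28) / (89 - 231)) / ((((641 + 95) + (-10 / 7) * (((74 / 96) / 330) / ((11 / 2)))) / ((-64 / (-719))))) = -3206016 / 2291292862163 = -0.00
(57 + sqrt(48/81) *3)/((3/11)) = 217.47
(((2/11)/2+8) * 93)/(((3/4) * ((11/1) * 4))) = 2759/121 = 22.80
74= 74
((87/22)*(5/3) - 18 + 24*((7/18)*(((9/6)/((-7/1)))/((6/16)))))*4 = -2210/33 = -66.97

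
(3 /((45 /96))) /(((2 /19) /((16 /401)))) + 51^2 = 2603.43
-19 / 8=-2.38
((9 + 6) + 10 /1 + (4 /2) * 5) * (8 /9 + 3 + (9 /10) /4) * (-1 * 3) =-10367 /24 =-431.96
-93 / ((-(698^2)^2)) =93 / 237367737616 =0.00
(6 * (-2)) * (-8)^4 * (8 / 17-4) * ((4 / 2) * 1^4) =5898240 / 17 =346955.29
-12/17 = -0.71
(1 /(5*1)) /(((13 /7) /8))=56 /65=0.86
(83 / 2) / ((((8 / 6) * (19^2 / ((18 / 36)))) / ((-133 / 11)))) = -1743 / 3344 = -0.52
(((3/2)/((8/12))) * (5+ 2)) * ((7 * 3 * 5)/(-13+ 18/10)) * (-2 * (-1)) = -4725/16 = -295.31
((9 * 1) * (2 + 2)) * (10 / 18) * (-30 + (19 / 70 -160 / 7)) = -7362 / 7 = -1051.71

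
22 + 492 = 514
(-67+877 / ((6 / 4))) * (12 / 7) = 6212 / 7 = 887.43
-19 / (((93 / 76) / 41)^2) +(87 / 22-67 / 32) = -64931176633 / 3044448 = -21327.73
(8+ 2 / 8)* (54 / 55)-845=-8369 / 10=-836.90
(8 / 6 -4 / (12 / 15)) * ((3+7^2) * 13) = -7436 / 3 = -2478.67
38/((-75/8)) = -304/75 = -4.05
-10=-10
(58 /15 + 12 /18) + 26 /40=311 /60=5.18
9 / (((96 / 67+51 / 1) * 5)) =201 / 5855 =0.03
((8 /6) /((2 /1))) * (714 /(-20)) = -119 /5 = -23.80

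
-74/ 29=-2.55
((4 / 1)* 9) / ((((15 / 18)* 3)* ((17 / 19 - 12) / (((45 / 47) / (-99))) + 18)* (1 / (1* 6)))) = 8208 / 110797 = 0.07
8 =8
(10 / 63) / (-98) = -5 / 3087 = -0.00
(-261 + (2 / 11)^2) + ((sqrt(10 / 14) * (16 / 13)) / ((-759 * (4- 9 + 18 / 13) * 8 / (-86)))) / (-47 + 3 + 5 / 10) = -31577 / 121 + 344 * sqrt(35) / 21724857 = -260.97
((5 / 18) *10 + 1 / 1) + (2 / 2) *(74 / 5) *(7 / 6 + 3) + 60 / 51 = 10193 / 153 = 66.62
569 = 569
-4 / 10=-2 / 5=-0.40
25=25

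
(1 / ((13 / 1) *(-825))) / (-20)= 1 / 214500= 0.00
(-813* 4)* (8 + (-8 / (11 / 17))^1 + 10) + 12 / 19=-18328.82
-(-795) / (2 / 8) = 3180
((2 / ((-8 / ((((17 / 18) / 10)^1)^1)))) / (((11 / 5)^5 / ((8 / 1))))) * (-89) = 945625 / 2898918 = 0.33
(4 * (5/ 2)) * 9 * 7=630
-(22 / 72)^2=-121 / 1296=-0.09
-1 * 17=-17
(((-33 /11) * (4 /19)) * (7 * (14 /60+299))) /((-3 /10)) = 251356 /57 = 4409.75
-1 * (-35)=35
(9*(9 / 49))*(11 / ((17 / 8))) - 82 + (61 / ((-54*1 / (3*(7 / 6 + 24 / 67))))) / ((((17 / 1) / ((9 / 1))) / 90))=-35681707 / 111622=-319.67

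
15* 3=45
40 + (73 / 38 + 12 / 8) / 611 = 35725 / 893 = 40.01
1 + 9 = 10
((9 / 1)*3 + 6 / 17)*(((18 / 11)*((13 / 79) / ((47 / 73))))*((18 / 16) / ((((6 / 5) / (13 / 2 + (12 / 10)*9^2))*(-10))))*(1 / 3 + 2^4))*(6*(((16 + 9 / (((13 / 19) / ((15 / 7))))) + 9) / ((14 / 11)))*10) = -33823986075 / 7426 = -4554805.56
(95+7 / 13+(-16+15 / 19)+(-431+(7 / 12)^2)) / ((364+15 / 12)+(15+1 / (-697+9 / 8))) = -3650956093 / 3962731500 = -0.92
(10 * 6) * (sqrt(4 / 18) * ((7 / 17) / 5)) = 28 * sqrt(2) / 17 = 2.33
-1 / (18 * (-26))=1 / 468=0.00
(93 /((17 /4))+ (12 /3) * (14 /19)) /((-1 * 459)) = -8020 /148257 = -0.05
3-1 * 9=-6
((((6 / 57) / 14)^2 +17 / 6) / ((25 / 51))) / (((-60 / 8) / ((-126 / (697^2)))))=1804314 / 9026759875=0.00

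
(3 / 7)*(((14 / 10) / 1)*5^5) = 1875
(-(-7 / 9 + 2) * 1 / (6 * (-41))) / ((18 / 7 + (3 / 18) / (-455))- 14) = -5005 / 11513169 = -0.00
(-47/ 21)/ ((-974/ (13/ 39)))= 47/ 61362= 0.00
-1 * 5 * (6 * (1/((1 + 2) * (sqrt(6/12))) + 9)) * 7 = -1890- 70 * sqrt(2) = -1988.99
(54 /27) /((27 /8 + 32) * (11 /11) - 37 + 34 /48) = -24 /11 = -2.18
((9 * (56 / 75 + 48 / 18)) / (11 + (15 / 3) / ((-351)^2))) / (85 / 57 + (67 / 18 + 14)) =2022467616 / 13914256775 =0.15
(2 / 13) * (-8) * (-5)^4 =-10000 / 13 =-769.23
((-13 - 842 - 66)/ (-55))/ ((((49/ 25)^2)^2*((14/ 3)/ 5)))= 1079296875/ 887779354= 1.22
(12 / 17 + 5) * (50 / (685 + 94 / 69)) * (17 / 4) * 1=167325 / 94718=1.77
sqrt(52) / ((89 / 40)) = 3.24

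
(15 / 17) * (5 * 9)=675 / 17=39.71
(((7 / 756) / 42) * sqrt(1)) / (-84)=-1 / 381024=-0.00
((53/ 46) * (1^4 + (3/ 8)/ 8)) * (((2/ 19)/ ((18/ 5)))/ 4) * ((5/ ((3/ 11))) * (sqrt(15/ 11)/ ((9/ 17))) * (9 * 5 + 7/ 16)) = 1097170225 * sqrt(165)/ 869916672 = 16.20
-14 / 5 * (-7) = 98 / 5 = 19.60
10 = 10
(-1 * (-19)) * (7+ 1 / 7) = 950 / 7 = 135.71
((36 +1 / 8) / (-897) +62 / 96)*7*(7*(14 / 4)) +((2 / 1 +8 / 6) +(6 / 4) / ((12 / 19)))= 3144865 / 28704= 109.56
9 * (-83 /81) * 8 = -664 /9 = -73.78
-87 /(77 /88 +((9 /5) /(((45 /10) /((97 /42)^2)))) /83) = -127378440 /1318741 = -96.59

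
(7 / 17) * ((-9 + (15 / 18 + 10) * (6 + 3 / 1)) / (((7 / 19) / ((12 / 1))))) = 20178 / 17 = 1186.94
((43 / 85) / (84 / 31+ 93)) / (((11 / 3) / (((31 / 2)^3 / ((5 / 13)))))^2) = 13948895354277 / 378488000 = 36854.26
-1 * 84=-84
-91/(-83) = 1.10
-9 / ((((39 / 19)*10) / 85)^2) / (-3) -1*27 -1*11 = 27265 / 2028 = 13.44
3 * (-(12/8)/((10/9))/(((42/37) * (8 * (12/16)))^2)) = -1369/15680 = -0.09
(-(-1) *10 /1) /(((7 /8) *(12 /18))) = 120 /7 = 17.14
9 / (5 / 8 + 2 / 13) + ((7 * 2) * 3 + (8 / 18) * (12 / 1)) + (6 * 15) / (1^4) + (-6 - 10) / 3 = 1292 / 9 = 143.56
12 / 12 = 1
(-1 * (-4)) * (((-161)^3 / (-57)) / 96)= 3050.64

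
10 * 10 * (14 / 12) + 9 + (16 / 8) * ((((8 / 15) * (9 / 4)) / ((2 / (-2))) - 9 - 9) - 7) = 73.27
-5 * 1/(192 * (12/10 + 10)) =-25/10752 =-0.00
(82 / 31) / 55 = 82 / 1705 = 0.05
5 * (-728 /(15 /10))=-7280 /3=-2426.67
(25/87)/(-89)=-25/7743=-0.00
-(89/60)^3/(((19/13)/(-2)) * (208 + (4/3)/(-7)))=64152179/2984976000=0.02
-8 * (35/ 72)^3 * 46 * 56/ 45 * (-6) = 1380575/ 4374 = 315.63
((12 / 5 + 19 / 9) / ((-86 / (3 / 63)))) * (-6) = 29 / 1935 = 0.01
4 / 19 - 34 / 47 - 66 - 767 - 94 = -828269 / 893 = -927.51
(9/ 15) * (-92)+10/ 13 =-3538/ 65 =-54.43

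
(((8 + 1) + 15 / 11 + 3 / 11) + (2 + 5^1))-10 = 84 / 11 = 7.64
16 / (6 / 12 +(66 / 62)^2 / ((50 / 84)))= 6.66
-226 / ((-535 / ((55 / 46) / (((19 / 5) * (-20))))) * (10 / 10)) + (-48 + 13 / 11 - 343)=-802024041 / 2057396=-389.82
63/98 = 9/14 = 0.64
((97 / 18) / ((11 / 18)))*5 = 485 / 11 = 44.09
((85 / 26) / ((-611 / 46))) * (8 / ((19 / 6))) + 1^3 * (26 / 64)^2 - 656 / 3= -101589350809 / 463617024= -219.12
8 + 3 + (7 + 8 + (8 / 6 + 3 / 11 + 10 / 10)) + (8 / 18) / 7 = 19868 / 693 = 28.67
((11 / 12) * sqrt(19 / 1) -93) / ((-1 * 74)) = 93 / 74 -11 * sqrt(19) / 888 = 1.20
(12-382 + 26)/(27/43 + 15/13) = -48074/249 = -193.07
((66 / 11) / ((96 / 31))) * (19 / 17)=589 / 272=2.17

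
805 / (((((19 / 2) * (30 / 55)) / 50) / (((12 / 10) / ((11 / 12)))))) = 193200 / 19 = 10168.42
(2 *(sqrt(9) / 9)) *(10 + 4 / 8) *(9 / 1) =63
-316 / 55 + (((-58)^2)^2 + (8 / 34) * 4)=10580919268 / 935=11316491.20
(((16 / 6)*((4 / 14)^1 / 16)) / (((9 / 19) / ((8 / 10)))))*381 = 9652 / 315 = 30.64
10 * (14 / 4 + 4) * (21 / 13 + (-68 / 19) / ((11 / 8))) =-74.06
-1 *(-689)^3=327082769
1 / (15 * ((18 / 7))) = 7 / 270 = 0.03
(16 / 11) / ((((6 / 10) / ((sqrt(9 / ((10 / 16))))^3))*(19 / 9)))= 20736*sqrt(10) / 1045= 62.75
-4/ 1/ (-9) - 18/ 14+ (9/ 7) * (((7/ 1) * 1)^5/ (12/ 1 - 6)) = 453683/ 126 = 3600.66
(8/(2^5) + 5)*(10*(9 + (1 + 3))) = 1365/2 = 682.50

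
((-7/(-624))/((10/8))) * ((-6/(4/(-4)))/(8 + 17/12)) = 42/7345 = 0.01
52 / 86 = 26 / 43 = 0.60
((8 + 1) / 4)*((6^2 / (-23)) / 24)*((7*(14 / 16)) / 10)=-1323 / 14720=-0.09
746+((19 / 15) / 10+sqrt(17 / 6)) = sqrt(102) / 6+111919 / 150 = 747.81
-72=-72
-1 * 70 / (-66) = 35 / 33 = 1.06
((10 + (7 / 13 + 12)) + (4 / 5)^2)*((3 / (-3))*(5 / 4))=-7533 / 260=-28.97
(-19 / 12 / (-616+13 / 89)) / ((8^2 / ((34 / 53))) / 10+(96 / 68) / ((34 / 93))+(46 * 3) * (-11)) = -2443495 / 1429589710248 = -0.00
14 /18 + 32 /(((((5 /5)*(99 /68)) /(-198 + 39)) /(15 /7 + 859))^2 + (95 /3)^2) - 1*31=-9565066340385220880 /316825698920234121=-30.19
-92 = -92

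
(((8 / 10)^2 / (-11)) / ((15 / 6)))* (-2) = 64 / 1375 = 0.05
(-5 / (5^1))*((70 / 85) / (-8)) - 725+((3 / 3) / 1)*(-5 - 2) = -49769 / 68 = -731.90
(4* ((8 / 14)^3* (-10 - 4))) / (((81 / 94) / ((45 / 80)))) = -3008 / 441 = -6.82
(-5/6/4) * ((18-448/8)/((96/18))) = 95/64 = 1.48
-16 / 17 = -0.94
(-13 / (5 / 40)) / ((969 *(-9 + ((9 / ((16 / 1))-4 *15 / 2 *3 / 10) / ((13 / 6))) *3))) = 10816 / 2084319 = 0.01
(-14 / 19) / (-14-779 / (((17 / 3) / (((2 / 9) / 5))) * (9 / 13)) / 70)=1124550 / 21558863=0.05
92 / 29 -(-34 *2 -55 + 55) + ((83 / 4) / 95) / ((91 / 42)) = 5105301 / 71630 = 71.27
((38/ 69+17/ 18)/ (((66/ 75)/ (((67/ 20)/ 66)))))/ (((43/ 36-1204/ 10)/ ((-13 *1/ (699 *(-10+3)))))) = -13478725/ 7012432033992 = -0.00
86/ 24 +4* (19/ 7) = 1213/ 84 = 14.44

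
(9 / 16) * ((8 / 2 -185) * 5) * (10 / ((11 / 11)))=-40725 / 8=-5090.62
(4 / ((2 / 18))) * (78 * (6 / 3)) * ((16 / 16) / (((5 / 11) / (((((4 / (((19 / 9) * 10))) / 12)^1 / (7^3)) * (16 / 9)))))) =164736 / 162925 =1.01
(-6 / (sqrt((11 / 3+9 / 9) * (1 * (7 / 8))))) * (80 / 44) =-240 * sqrt(3) / 77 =-5.40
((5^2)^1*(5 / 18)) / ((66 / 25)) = 3125 / 1188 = 2.63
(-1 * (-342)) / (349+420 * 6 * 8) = 342 / 20509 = 0.02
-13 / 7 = -1.86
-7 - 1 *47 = -54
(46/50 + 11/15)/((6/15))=62/15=4.13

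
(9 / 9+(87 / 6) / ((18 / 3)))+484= 5849 / 12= 487.42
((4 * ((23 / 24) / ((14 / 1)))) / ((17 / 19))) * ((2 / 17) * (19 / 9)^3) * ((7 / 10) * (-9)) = -2997383 / 1404540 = -2.13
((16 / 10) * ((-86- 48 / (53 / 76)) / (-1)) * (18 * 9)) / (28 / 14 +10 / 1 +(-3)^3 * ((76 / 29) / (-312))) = 2672923968 / 814345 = 3282.30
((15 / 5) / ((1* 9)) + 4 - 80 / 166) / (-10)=-959 / 2490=-0.39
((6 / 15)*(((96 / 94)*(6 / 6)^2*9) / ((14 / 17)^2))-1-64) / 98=-686051 / 1128470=-0.61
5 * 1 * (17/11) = 85/11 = 7.73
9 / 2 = 4.50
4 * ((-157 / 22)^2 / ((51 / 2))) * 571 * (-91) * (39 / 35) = -462538.43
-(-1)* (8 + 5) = 13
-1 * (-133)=133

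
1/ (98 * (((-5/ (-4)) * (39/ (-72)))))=-48/ 3185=-0.02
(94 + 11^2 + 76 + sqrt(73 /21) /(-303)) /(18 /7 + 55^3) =0.00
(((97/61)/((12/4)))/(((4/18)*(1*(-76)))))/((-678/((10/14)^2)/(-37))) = -89725/102678128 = -0.00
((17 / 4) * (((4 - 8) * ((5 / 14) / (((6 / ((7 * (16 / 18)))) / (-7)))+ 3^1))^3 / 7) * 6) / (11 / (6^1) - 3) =1448128 / 107163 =13.51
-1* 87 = -87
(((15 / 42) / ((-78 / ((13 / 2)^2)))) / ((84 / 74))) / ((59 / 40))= -12025 / 104076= -0.12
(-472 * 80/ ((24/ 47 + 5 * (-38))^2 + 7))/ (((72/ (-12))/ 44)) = 1835060480/ 237996897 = 7.71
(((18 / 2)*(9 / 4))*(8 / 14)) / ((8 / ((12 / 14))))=243 / 196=1.24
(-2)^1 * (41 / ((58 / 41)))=-1681 / 29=-57.97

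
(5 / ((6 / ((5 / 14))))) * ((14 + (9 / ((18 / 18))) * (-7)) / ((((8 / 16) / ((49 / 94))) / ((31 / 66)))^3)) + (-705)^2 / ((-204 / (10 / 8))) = -18554862934300775 / 6089134230432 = -3047.21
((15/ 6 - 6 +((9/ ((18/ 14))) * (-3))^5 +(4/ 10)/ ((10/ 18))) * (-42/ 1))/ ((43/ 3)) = 12864926907/ 1075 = 11967373.87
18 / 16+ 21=177 / 8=22.12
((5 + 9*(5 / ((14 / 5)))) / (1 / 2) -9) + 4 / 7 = 236 / 7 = 33.71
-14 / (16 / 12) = -10.50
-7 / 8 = -0.88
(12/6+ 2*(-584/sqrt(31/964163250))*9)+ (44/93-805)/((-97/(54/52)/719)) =484323055/78182-473040*sqrt(14760030)/31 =-58618391.65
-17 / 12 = -1.42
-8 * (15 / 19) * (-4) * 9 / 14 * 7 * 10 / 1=21600 / 19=1136.84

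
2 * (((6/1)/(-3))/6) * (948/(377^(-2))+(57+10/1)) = -269476718/3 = -89825572.67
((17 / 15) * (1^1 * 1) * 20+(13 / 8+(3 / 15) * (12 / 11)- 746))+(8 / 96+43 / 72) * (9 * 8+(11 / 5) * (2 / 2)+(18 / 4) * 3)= -5241499 / 7920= -661.81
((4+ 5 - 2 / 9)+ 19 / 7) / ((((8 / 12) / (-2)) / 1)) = -724 / 21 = -34.48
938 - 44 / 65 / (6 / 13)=14048 / 15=936.53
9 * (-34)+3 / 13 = -3975 / 13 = -305.77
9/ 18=1/ 2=0.50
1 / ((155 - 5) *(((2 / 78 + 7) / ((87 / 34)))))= 1131 / 465800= 0.00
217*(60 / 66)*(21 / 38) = 22785 / 209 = 109.02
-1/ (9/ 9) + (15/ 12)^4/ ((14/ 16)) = 401/ 224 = 1.79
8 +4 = 12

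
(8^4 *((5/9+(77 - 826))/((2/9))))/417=-13795328/417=-33082.32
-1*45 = -45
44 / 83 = 0.53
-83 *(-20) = 1660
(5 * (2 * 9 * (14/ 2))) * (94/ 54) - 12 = 3254/ 3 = 1084.67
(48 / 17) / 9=16 / 51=0.31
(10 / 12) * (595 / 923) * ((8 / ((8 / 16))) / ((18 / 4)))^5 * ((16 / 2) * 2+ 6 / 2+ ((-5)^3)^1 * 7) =-42724858265600 / 163506681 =-261303.44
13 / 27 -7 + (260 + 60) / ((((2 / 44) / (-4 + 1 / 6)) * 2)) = -364496 / 27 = -13499.85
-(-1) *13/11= 13/11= 1.18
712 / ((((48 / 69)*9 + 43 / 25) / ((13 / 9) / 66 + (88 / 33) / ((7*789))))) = 5007166700 / 2509159653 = 2.00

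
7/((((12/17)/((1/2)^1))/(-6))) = -119/4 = -29.75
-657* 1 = -657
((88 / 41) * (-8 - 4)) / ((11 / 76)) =-7296 / 41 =-177.95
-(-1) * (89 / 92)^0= 1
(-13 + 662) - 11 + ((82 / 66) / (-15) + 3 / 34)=10737631 / 16830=638.01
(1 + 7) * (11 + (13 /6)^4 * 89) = 2556185 /162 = 15778.92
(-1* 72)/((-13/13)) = 72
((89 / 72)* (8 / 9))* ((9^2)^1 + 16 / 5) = 37469 / 405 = 92.52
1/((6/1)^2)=0.03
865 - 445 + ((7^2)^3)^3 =1628413597910869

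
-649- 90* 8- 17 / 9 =-12338 / 9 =-1370.89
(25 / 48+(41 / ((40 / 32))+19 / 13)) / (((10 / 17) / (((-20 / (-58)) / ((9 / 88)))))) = 20293427 / 101790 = 199.37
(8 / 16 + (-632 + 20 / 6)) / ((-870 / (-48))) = -15076 / 435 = -34.66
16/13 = 1.23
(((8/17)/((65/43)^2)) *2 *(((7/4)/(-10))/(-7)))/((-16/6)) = -5547/1436500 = -0.00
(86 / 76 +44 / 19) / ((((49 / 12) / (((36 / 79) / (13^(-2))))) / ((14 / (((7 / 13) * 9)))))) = 13814736 / 73549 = 187.83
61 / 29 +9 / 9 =90 / 29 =3.10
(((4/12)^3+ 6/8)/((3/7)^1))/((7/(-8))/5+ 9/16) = 11900/2511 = 4.74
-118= -118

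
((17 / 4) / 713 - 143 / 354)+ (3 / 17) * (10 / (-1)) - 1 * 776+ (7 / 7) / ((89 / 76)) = -593683913981 / 763768452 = -777.31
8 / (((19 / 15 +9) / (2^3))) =480 / 77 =6.23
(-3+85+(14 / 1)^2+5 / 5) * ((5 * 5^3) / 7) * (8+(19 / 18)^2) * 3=57214375 / 84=681123.51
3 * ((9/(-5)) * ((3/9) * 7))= -63/5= -12.60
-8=-8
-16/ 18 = -8/ 9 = -0.89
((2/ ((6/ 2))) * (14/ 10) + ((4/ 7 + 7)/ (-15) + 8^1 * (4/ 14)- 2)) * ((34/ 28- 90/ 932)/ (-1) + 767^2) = 4797487680/ 11417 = 420205.63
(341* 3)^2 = 1046529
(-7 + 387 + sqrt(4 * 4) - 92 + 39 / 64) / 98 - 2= 6183 / 6272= 0.99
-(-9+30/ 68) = 291/ 34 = 8.56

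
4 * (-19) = -76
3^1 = 3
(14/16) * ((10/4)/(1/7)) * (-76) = -4655/4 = -1163.75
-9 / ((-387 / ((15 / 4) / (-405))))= -0.00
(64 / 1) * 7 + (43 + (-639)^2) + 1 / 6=2452873 / 6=408812.17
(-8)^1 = -8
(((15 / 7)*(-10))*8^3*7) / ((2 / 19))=-729600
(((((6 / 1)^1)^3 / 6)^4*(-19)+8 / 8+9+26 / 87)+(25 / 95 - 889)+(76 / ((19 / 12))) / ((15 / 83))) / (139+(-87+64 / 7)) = -923172472831 / 1768710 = -521946.77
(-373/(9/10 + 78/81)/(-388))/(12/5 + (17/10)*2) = 251775/2829878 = 0.09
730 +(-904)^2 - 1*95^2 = 808921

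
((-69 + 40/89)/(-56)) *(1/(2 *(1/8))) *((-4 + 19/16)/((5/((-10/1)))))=27.54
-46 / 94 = -23 / 47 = -0.49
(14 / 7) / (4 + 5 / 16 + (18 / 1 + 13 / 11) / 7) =2464 / 8689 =0.28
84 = 84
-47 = -47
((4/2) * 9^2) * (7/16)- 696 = -5001/8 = -625.12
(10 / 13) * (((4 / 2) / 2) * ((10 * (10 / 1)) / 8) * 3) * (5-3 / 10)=3525 / 26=135.58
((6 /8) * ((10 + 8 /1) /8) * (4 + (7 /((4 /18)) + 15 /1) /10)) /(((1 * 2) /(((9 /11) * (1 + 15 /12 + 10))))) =2059911 /28160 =73.15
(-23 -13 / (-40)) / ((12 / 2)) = -907 / 240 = -3.78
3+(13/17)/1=64/17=3.76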